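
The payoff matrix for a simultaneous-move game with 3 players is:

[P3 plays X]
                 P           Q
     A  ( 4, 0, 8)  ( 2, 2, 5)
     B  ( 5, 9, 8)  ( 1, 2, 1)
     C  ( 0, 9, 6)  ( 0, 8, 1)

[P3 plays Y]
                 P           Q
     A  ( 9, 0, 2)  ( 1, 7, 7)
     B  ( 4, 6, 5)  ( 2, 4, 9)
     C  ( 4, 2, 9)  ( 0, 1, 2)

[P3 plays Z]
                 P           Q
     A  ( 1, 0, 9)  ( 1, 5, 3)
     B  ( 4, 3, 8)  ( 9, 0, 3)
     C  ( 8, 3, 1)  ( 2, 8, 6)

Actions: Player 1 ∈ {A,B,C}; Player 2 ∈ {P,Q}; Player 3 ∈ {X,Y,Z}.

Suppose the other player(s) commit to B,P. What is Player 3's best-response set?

argmax u_3 = {X,Z}

u_3(X vs B,P) = 8
u_3(Y vs B,P) = 5
u_3(Z vs B,P) = 8
max payoff 8 at {X,Z}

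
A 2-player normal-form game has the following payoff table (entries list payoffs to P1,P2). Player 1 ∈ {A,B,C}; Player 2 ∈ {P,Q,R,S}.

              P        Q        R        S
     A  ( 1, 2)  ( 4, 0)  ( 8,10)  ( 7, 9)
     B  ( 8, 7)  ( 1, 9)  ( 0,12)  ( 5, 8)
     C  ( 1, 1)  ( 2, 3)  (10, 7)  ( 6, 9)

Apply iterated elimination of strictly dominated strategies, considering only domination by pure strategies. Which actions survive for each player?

P2 drop P (R beats it: A:10>2 B:12>7 C:7>1)
P1 drop B (A beats it: Q:4>1 R:8>0 S:7>5)
P2 drop Q (R beats it: A:10>0 C:7>3)
P1→{A,C} P2→{R,S}

Remaining: P1:{A,C} P2:{R,S}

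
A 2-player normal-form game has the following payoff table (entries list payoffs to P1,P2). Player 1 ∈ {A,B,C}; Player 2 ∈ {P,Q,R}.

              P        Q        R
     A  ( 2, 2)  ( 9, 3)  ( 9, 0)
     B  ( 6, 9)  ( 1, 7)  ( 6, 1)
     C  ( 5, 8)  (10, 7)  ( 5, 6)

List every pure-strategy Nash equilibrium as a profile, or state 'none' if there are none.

Nash profiles: (B,P)

(A,P): not NE [P1→B gives 6>2; P2→Q gives 3>2]
(A,Q): not NE [P1→C gives 10>9]
(A,R): not NE [P2→Q gives 3>0]
(B,P): NE
(B,Q): not NE [P1→C gives 10>1; P2→P gives 9>7]
(B,R): not NE [P1→A gives 9>6; P2→P gives 9>1]
(C,P): not NE [P1→B gives 6>5]
(C,Q): not NE [P2→P gives 8>7]
(C,R): not NE [P1→A gives 9>5; P2→P gives 8>6]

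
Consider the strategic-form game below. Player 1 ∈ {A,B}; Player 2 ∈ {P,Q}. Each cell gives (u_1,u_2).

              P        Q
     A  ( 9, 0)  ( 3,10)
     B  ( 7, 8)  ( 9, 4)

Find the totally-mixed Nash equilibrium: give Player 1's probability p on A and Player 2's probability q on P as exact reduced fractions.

p=2/7, q=3/4

P1 indiff ⇒ q·9+(1-q)·3 = q·7+(1-q)·9 ⇒ q(2) = (1-q)(6) ⇒ q = 3/4
P2 indiff ⇒ p·0+(1-p)·8 = p·10+(1-p)·4 ⇒ p(-10) = (1-p)(-4) ⇒ p = 2/7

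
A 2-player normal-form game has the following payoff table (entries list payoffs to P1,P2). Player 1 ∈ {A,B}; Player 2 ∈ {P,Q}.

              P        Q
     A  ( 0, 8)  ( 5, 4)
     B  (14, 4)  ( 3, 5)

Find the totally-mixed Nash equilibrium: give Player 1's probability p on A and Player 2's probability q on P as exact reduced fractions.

p=1/5, q=1/8

P1 indiff ⇒ q·0+(1-q)·5 = q·14+(1-q)·3 ⇒ q(-14) = (1-q)(-2) ⇒ q = 1/8
P2 indiff ⇒ p·8+(1-p)·4 = p·4+(1-p)·5 ⇒ p(4) = (1-p)(1) ⇒ p = 1/5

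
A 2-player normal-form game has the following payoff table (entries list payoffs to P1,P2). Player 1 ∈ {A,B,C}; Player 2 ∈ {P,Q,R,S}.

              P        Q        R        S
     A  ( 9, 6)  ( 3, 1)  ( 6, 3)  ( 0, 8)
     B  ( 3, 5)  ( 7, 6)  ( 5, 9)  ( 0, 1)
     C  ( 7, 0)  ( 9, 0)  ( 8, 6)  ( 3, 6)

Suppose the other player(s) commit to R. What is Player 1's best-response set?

u_1(A vs R) = 6
u_1(B vs R) = 5
u_1(C vs R) = 8
max payoff 8 at {C}

BR_1 = {C}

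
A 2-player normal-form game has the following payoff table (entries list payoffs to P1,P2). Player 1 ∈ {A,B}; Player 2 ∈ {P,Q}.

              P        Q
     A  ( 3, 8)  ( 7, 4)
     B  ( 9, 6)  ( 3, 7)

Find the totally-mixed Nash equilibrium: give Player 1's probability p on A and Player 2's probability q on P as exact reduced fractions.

P1 indiff ⇒ q·3+(1-q)·7 = q·9+(1-q)·3 ⇒ q(-6) = (1-q)(-4) ⇒ q = 2/5
P2 indiff ⇒ p·8+(1-p)·6 = p·4+(1-p)·7 ⇒ p(4) = (1-p)(1) ⇒ p = 1/5

(p,q) = (1/5, 2/5)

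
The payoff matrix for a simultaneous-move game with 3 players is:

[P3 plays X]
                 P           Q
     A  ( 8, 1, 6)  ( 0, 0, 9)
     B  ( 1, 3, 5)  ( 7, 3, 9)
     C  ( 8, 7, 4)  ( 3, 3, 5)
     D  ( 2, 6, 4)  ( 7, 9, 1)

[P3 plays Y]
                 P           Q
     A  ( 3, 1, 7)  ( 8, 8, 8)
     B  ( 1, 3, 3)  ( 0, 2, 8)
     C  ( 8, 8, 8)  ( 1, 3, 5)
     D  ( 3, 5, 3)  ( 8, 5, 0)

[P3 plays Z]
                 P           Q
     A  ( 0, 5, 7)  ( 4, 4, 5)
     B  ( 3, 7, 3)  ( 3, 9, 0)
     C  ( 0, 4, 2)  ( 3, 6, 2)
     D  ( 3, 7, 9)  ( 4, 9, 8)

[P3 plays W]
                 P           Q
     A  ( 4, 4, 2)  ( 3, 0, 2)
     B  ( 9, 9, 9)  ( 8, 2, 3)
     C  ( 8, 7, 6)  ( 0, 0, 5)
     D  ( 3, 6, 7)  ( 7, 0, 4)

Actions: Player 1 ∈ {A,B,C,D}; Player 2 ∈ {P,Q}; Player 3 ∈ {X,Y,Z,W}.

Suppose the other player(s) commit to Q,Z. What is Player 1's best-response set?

u_1(A vs Q,Z) = 4
u_1(B vs Q,Z) = 3
u_1(C vs Q,Z) = 3
u_1(D vs Q,Z) = 4
max payoff 4 at {A,D}

argmax u_1 = {A,D}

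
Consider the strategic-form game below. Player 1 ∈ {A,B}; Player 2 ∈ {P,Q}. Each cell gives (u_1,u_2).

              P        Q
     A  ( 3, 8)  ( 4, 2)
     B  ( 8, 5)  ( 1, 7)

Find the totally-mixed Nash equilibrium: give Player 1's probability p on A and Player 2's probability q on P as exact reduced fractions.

p=1/4, q=3/8

P1 indiff ⇒ q·3+(1-q)·4 = q·8+(1-q)·1 ⇒ q(-5) = (1-q)(-3) ⇒ q = 3/8
P2 indiff ⇒ p·8+(1-p)·5 = p·2+(1-p)·7 ⇒ p(6) = (1-p)(2) ⇒ p = 1/4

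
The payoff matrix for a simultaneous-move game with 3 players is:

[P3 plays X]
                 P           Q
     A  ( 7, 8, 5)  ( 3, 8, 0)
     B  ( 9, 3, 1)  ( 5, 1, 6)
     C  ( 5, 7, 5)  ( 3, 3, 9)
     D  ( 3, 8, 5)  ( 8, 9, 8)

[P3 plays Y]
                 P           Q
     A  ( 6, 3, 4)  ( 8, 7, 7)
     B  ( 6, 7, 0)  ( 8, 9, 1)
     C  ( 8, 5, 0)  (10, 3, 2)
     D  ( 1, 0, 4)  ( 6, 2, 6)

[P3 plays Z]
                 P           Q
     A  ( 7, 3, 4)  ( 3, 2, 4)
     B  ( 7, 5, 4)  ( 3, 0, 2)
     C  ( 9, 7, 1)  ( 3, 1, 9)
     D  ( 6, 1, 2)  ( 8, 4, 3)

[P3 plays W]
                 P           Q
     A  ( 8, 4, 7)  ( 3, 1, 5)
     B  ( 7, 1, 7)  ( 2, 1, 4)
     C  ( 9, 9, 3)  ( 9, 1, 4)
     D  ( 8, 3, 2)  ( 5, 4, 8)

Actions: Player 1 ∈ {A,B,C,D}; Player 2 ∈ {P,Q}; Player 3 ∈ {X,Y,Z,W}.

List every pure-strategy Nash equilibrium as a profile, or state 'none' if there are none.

Nash profiles: (D,Q,X)

(A,P,X): not NE [P1→B gives 9>7; P3→W gives 7>5]
(A,P,Y): not NE [P1→C gives 8>6; P2→Q gives 7>3; P3→W gives 7>4]
(A,P,Z): not NE [P1→C gives 9>7; P3→W gives 7>4]
(A,P,W): not NE [P1→C gives 9>8]
(A,Q,X): not NE [P1→D gives 8>3; P3→Y gives 7>0]
(A,Q,Y): not NE [P1→C gives 10>8]
(A,Q,Z): not NE [P1→D gives 8>3; P2→P gives 3>2; P3→Y gives 7>4]
(A,Q,W): not NE [P1→C gives 9>3; P2→P gives 4>1; P3→Y gives 7>5]
(B,P,X): not NE [P3→W gives 7>1]
(B,P,Y): not NE [P1→C gives 8>6; P2→Q gives 9>7; P3→W gives 7>0]
(B,P,Z): not NE [P1→C gives 9>7; P3→W gives 7>4]
(B,P,W): not NE [P1→C gives 9>7]
(B,Q,X): not NE [P1→D gives 8>5; P2→P gives 3>1]
(B,Q,Y): not NE [P1→C gives 10>8; P3→X gives 6>1]
(B,Q,Z): not NE [P1→D gives 8>3; P2→P gives 5>0; P3→X gives 6>2]
(B,Q,W): not NE [P1→C gives 9>2; P3→X gives 6>4]
(C,P,X): not NE [P1→B gives 9>5]
(C,P,Y): not NE [P3→X gives 5>0]
(C,P,Z): not NE [P3→X gives 5>1]
(C,P,W): not NE [P3→X gives 5>3]
(C,Q,X): not NE [P1→D gives 8>3; P2→P gives 7>3]
(C,Q,Y): not NE [P2→P gives 5>3; P3→Z gives 9>2]
(C,Q,Z): not NE [P1→D gives 8>3; P2→P gives 7>1]
(C,Q,W): not NE [P2→P gives 9>1; P3→Z gives 9>4]
(D,P,X): not NE [P1→B gives 9>3; P2→Q gives 9>8]
(D,P,Y): not NE [P1→C gives 8>1; P2→Q gives 2>0; P3→X gives 5>4]
(D,P,Z): not NE [P1→C gives 9>6; P2→Q gives 4>1; P3→X gives 5>2]
(D,P,W): not NE [P1→C gives 9>8; P2→Q gives 4>3; P3→X gives 5>2]
(D,Q,X): NE
(D,Q,Y): not NE [P1→C gives 10>6; P3→W gives 8>6]
(D,Q,Z): not NE [P3→W gives 8>3]
(D,Q,W): not NE [P1→C gives 9>5]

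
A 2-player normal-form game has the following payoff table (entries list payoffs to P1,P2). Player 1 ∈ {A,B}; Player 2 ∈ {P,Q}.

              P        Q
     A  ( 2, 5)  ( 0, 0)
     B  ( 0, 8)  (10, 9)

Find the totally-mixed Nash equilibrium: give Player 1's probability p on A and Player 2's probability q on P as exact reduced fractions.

P1 indiff ⇒ q·2+(1-q)·0 = q·0+(1-q)·10 ⇒ q(2) = (1-q)(10) ⇒ q = 5/6
P2 indiff ⇒ p·5+(1-p)·8 = p·0+(1-p)·9 ⇒ p(5) = (1-p)(1) ⇒ p = 1/6

P1 mixes 1/6 on A; P2 mixes 5/6 on P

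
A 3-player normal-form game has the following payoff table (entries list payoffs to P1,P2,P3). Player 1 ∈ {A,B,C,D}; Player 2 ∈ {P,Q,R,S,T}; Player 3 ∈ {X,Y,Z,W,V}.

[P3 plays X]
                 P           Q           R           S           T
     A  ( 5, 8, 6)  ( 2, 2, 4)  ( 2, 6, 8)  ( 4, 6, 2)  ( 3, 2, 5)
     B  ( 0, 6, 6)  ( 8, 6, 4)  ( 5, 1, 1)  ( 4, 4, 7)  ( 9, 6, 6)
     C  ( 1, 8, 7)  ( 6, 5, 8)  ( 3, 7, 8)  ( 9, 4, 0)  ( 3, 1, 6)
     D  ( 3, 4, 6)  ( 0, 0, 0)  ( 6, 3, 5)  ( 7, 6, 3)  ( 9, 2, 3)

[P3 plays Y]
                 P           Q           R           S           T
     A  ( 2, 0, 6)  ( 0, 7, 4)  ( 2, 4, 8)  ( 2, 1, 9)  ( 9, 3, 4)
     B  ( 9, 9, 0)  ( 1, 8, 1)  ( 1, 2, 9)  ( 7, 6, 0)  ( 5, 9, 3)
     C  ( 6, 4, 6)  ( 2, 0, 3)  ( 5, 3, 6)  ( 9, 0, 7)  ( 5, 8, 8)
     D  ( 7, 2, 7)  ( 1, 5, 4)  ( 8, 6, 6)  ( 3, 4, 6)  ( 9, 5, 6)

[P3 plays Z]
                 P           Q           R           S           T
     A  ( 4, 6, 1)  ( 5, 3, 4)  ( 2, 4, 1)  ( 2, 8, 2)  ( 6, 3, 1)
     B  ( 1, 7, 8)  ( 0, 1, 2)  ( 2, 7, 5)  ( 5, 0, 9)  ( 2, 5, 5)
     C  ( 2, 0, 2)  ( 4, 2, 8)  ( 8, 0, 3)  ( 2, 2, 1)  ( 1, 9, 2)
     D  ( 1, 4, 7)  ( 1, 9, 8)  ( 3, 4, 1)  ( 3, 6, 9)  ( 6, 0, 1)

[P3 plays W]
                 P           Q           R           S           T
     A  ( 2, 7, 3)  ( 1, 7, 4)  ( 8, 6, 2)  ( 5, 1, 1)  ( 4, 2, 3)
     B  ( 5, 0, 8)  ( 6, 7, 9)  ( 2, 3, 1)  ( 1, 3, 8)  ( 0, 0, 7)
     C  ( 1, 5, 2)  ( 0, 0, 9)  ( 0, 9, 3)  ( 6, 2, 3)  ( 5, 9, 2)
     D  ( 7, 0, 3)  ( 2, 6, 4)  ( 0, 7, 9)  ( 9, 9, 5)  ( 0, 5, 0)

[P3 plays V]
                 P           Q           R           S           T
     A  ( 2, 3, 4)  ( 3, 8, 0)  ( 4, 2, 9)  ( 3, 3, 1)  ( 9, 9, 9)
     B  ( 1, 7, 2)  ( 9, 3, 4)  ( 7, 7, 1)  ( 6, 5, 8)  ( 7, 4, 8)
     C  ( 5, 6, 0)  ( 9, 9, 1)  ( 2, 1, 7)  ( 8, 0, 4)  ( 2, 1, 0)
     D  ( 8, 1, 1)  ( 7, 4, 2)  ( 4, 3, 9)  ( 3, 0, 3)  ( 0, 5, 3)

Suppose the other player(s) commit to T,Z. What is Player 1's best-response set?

u_1(A vs T,Z) = 6
u_1(B vs T,Z) = 2
u_1(C vs T,Z) = 1
u_1(D vs T,Z) = 6
max payoff 6 at {A,D}

P1 best: {A,D}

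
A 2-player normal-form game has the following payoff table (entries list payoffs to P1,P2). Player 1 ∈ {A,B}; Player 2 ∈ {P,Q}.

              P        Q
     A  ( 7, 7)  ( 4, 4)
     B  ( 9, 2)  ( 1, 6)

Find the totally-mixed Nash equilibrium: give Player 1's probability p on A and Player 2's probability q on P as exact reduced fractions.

P1 indiff ⇒ q·7+(1-q)·4 = q·9+(1-q)·1 ⇒ q(-2) = (1-q)(-3) ⇒ q = 3/5
P2 indiff ⇒ p·7+(1-p)·2 = p·4+(1-p)·6 ⇒ p(3) = (1-p)(4) ⇒ p = 4/7

p=4/7, q=3/5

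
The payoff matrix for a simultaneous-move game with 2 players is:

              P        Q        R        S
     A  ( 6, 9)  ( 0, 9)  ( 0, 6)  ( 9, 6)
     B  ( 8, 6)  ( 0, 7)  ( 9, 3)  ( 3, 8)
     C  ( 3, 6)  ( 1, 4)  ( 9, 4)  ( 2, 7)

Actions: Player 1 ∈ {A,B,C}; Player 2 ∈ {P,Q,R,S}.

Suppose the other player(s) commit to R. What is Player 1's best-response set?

BR_1 = {B,C}

u_1(A vs R) = 0
u_1(B vs R) = 9
u_1(C vs R) = 9
max payoff 9 at {B,C}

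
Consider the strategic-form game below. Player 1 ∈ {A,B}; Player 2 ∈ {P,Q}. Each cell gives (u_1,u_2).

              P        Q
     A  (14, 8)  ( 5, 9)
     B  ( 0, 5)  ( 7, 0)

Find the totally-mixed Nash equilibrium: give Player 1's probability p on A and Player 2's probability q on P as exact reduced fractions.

P1 indiff ⇒ q·14+(1-q)·5 = q·0+(1-q)·7 ⇒ q(14) = (1-q)(2) ⇒ q = 1/8
P2 indiff ⇒ p·8+(1-p)·5 = p·9+(1-p)·0 ⇒ p(-1) = (1-p)(-5) ⇒ p = 5/6

P1 mixes 5/6 on A; P2 mixes 1/8 on P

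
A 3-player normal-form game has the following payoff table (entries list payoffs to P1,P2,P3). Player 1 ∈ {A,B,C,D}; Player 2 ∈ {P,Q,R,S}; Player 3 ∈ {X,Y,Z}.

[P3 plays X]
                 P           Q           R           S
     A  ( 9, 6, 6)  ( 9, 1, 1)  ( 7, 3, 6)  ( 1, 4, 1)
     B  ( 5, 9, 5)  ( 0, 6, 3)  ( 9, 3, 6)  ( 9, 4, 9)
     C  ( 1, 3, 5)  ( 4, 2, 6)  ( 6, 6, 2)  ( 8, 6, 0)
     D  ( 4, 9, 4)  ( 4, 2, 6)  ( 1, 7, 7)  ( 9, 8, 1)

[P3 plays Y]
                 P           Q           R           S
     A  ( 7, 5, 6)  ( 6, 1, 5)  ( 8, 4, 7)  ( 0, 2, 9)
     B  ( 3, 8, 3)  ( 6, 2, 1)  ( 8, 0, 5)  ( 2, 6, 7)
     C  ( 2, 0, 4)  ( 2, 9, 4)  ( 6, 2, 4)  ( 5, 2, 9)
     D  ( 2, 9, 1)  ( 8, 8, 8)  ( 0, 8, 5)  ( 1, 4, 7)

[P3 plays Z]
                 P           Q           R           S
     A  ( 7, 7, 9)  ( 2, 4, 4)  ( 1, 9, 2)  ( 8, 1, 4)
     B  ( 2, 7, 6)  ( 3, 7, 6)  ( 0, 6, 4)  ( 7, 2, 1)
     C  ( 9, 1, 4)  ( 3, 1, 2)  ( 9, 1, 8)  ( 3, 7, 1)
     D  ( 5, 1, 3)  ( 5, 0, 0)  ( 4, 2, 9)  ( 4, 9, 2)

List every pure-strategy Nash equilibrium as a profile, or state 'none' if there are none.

No pure NE.

(A,P,X): not NE [P3→Z gives 9>6]
(A,P,Y): not NE [P3→Z gives 9>6]
(A,P,Z): not NE [P1→C gives 9>7; P2→R gives 9>7]
(A,Q,X): not NE [P2→P gives 6>1; P3→Y gives 5>1]
(A,Q,Y): not NE [P1→D gives 8>6; P2→P gives 5>1]
(A,Q,Z): not NE [P1→D gives 5>2; P2→R gives 9>4; P3→Y gives 5>4]
(A,R,X): not NE [P1→B gives 9>7; P2→P gives 6>3; P3→Y gives 7>6]
(A,R,Y): not NE [P2→P gives 5>4]
(A,R,Z): not NE [P1→C gives 9>1; P3→Y gives 7>2]
(A,S,X): not NE [P1→D gives 9>1; P2→P gives 6>4; P3→Y gives 9>1]
(A,S,Y): not NE [P1→C gives 5>0; P2→P gives 5>2]
(A,S,Z): not NE [P2→R gives 9>1; P3→Y gives 9>4]
(B,P,X): not NE [P1→A gives 9>5; P3→Z gives 6>5]
(B,P,Y): not NE [P1→A gives 7>3; P3→Z gives 6>3]
(B,P,Z): not NE [P1→C gives 9>2]
(B,Q,X): not NE [P1→A gives 9>0; P2→P gives 9>6; P3→Z gives 6>3]
(B,Q,Y): not NE [P1→D gives 8>6; P2→P gives 8>2; P3→Z gives 6>1]
(B,Q,Z): not NE [P1→D gives 5>3]
(B,R,X): not NE [P2→P gives 9>3]
(B,R,Y): not NE [P2→P gives 8>0; P3→X gives 6>5]
(B,R,Z): not NE [P1→C gives 9>0; P2→Q gives 7>6; P3→X gives 6>4]
(B,S,X): not NE [P2→P gives 9>4]
(B,S,Y): not NE [P1→C gives 5>2; P2→P gives 8>6; P3→X gives 9>7]
(B,S,Z): not NE [P1→A gives 8>7; P2→Q gives 7>2; P3→X gives 9>1]
(C,P,X): not NE [P1→A gives 9>1; P2→S gives 6>3]
(C,P,Y): not NE [P1→A gives 7>2; P2→Q gives 9>0; P3→X gives 5>4]
(C,P,Z): not NE [P2→S gives 7>1; P3→X gives 5>4]
(C,Q,X): not NE [P1→A gives 9>4; P2→S gives 6>2]
(C,Q,Y): not NE [P1→D gives 8>2; P3→X gives 6>4]
(C,Q,Z): not NE [P1→D gives 5>3; P2→S gives 7>1; P3→X gives 6>2]
(C,R,X): not NE [P1→B gives 9>6; P3→Z gives 8>2]
(C,R,Y): not NE [P1→B gives 8>6; P2→Q gives 9>2; P3→Z gives 8>4]
(C,R,Z): not NE [P2→S gives 7>1]
(C,S,X): not NE [P1→D gives 9>8; P3→Y gives 9>0]
(C,S,Y): not NE [P2→Q gives 9>2]
(C,S,Z): not NE [P1→A gives 8>3; P3→Y gives 9>1]
(D,P,X): not NE [P1→A gives 9>4]
(D,P,Y): not NE [P1→A gives 7>2; P3→X gives 4>1]
(D,P,Z): not NE [P1→C gives 9>5; P2→S gives 9>1; P3→X gives 4>3]
(D,Q,X): not NE [P1→A gives 9>4; P2→P gives 9>2; P3→Y gives 8>6]
(D,Q,Y): not NE [P2→P gives 9>8]
(D,Q,Z): not NE [P2→S gives 9>0; P3→Y gives 8>0]
(D,R,X): not NE [P1→B gives 9>1; P2→P gives 9>7; P3→Z gives 9>7]
(D,R,Y): not NE [P1→B gives 8>0; P2→P gives 9>8; P3→Z gives 9>5]
(D,R,Z): not NE [P1→C gives 9>4; P2→S gives 9>2]
(D,S,X): not NE [P2→P gives 9>8; P3→Y gives 7>1]
(D,S,Y): not NE [P1→C gives 5>1; P2→P gives 9>4]
(D,S,Z): not NE [P1→A gives 8>4; P3→Y gives 7>2]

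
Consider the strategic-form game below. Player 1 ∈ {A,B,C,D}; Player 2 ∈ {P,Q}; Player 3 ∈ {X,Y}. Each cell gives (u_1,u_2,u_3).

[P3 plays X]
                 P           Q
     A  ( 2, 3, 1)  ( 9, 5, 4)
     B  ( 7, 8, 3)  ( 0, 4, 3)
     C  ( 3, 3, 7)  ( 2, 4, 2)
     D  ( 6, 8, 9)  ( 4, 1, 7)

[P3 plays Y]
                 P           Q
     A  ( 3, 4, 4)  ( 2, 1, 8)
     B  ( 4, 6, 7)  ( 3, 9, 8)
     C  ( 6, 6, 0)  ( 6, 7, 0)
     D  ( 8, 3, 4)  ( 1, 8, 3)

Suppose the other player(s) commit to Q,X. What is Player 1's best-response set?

BR_1 = {A}

u_1(A vs Q,X) = 9
u_1(B vs Q,X) = 0
u_1(C vs Q,X) = 2
u_1(D vs Q,X) = 4
max payoff 9 at {A}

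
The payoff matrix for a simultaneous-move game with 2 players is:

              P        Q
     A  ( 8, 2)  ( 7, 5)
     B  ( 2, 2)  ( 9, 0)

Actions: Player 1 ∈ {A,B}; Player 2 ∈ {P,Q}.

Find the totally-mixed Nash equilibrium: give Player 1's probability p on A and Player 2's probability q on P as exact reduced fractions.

P1 indiff ⇒ q·8+(1-q)·7 = q·2+(1-q)·9 ⇒ q(6) = (1-q)(2) ⇒ q = 1/4
P2 indiff ⇒ p·2+(1-p)·2 = p·5+(1-p)·0 ⇒ p(-3) = (1-p)(-2) ⇒ p = 2/5

(p,q) = (2/5, 1/4)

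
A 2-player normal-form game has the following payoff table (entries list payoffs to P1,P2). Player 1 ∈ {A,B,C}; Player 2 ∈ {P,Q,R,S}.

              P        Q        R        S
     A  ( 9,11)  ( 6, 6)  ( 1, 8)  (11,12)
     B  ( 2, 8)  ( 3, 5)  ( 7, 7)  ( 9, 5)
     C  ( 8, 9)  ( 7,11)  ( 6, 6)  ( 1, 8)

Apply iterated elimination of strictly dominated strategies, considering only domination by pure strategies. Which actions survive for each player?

P2 drop R (P beats it: A:11>8 B:8>7 C:9>6)
P1 drop B (A beats it: P:9>2 Q:6>3 S:11>9)
P1→{A,C} P2→{P,Q,S}

Remaining: P1:{A,C} P2:{P,Q,S}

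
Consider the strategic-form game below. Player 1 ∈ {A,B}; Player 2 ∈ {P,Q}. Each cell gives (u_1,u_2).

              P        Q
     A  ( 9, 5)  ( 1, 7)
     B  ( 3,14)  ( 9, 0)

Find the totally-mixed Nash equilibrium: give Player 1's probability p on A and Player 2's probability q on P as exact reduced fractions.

p=7/8, q=4/7

P1 indiff ⇒ q·9+(1-q)·1 = q·3+(1-q)·9 ⇒ q(6) = (1-q)(8) ⇒ q = 4/7
P2 indiff ⇒ p·5+(1-p)·14 = p·7+(1-p)·0 ⇒ p(-2) = (1-p)(-14) ⇒ p = 7/8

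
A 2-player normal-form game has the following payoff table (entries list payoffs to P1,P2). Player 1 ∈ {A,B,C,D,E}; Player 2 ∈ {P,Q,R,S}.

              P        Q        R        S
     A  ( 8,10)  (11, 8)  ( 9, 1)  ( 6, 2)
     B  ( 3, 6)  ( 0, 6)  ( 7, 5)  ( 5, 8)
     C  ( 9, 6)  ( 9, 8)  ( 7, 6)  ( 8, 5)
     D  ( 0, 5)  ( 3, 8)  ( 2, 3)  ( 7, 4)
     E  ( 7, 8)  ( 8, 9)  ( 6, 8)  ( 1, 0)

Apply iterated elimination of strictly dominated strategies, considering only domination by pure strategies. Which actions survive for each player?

Remaining: P1:{A,C} P2:{P,Q}

P1 drop B (A beats it: P:8>3 Q:11>0 R:9>7 S:6>5)
P1 drop D (C beats it: P:9>0 Q:9>3 R:7>2 S:8>7)
P1 drop E (A beats it: P:8>7 Q:11>8 R:9>6 S:6>1)
P2 drop R (Q beats it: A:8>1 C:8>6)
P2 drop S (P beats it: A:10>2 C:6>5)
P1→{A,C} P2→{P,Q}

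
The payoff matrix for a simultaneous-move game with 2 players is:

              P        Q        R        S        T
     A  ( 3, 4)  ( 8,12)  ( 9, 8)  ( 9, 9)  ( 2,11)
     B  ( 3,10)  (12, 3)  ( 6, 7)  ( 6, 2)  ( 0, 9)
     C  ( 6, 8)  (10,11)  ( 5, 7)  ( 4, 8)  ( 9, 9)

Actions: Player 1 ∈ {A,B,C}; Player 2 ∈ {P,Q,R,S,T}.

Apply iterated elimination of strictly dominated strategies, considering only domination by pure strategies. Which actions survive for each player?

P2 drop R (T beats it: A:11>8 B:9>7 C:9>7)
P2 drop S (Q beats it: A:12>9 B:3>2 C:11>8)
P1 drop A (C beats it: P:6>3 Q:10>8 T:9>2)
P1→{B,C} P2→{P,Q,T}

Survivors P1:{B,C} P2:{P,Q,T}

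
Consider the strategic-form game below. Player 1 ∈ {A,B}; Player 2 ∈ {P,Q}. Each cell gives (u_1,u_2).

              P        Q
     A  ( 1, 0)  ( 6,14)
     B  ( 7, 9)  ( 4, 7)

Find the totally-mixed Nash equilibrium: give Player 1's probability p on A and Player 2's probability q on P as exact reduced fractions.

p=1/8, q=1/4

P1 indiff ⇒ q·1+(1-q)·6 = q·7+(1-q)·4 ⇒ q(-6) = (1-q)(-2) ⇒ q = 1/4
P2 indiff ⇒ p·0+(1-p)·9 = p·14+(1-p)·7 ⇒ p(-14) = (1-p)(-2) ⇒ p = 1/8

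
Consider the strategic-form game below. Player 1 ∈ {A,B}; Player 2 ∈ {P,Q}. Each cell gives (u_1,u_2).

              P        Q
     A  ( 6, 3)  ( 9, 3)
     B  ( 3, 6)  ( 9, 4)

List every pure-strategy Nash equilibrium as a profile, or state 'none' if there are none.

PSNE = {(A,P), (A,Q)}

(A,P): NE
(A,Q): NE
(B,P): not NE [P1→A gives 6>3]
(B,Q): not NE [P2→P gives 6>4]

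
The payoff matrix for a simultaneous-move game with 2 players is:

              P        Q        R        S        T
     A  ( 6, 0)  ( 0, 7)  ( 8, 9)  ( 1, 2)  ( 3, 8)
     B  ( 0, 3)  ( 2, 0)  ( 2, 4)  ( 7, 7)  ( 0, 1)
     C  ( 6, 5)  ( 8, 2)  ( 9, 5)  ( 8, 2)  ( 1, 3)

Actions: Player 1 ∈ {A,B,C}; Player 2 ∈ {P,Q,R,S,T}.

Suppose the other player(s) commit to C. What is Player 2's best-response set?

BR_2 = {P,R}

u_2(P vs C) = 5
u_2(Q vs C) = 2
u_2(R vs C) = 5
u_2(S vs C) = 2
u_2(T vs C) = 3
max payoff 5 at {P,R}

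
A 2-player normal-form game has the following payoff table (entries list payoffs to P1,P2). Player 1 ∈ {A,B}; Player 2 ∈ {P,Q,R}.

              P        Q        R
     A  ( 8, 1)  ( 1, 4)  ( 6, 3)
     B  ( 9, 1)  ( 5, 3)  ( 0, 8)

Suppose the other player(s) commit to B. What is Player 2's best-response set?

u_2(P vs B) = 1
u_2(Q vs B) = 3
u_2(R vs B) = 8
max payoff 8 at {R}

P2 best: {R}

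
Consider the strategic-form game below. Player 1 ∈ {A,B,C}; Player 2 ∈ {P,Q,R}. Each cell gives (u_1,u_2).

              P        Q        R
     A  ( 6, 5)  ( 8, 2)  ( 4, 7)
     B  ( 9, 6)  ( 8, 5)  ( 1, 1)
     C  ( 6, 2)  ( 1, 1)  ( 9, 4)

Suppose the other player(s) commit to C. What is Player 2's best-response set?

u_2(P vs C) = 2
u_2(Q vs C) = 1
u_2(R vs C) = 4
max payoff 4 at {R}

BR_2 = {R}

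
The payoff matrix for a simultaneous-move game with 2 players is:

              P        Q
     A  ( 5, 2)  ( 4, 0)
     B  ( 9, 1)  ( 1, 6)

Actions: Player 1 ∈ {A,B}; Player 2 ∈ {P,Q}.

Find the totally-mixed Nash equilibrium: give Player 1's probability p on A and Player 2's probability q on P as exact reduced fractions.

p=5/7, q=3/7

P1 indiff ⇒ q·5+(1-q)·4 = q·9+(1-q)·1 ⇒ q(-4) = (1-q)(-3) ⇒ q = 3/7
P2 indiff ⇒ p·2+(1-p)·1 = p·0+(1-p)·6 ⇒ p(2) = (1-p)(5) ⇒ p = 5/7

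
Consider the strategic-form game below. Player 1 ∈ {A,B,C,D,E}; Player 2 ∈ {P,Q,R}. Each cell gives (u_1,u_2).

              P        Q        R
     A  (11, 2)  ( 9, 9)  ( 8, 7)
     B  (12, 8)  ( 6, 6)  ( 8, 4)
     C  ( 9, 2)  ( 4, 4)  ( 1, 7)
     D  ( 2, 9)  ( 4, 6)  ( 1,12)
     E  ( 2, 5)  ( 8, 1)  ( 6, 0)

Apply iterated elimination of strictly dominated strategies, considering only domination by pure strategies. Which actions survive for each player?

Remaining: P1:{A,B} P2:{P,Q}

P1 drop C (A beats it: P:11>9 Q:9>4 R:8>1)
P1 drop D (A beats it: P:11>2 Q:9>4 R:8>1)
P1 drop E (A beats it: P:11>2 Q:9>8 R:8>6)
P2 drop R (Q beats it: A:9>7 B:6>4)
P1→{A,B} P2→{P,Q}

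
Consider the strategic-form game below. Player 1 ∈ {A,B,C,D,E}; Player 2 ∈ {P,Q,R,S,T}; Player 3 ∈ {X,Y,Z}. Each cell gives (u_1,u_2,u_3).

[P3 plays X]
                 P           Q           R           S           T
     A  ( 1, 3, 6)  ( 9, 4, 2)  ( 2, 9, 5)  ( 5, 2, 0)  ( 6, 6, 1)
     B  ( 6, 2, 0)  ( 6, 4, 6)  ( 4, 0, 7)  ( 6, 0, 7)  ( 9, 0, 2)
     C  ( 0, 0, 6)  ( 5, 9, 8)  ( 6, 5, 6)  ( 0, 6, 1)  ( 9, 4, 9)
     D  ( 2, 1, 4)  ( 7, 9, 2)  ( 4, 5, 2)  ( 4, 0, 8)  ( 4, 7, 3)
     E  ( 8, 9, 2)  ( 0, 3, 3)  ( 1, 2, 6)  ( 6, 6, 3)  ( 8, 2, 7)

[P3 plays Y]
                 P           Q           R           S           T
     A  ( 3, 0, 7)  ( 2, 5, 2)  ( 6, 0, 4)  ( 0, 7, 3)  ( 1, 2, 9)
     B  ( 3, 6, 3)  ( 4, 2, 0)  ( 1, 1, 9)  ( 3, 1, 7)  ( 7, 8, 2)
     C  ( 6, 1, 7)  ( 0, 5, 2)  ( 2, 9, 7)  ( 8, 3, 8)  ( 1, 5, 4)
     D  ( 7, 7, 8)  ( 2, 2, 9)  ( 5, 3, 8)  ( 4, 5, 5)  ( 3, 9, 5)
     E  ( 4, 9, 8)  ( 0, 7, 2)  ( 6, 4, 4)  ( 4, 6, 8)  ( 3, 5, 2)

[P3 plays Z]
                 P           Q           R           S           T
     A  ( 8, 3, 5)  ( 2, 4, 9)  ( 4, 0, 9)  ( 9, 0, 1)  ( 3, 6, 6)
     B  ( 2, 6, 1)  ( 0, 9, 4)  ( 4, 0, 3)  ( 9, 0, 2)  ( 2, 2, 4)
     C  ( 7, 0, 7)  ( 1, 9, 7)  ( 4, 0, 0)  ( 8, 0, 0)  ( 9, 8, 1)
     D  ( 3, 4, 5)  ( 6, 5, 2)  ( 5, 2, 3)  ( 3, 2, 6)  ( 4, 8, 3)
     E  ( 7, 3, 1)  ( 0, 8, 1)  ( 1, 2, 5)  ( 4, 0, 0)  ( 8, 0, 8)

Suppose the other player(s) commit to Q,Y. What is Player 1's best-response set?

u_1(A vs Q,Y) = 2
u_1(B vs Q,Y) = 4
u_1(C vs Q,Y) = 0
u_1(D vs Q,Y) = 2
u_1(E vs Q,Y) = 0
max payoff 4 at {B}

P1 best: {B}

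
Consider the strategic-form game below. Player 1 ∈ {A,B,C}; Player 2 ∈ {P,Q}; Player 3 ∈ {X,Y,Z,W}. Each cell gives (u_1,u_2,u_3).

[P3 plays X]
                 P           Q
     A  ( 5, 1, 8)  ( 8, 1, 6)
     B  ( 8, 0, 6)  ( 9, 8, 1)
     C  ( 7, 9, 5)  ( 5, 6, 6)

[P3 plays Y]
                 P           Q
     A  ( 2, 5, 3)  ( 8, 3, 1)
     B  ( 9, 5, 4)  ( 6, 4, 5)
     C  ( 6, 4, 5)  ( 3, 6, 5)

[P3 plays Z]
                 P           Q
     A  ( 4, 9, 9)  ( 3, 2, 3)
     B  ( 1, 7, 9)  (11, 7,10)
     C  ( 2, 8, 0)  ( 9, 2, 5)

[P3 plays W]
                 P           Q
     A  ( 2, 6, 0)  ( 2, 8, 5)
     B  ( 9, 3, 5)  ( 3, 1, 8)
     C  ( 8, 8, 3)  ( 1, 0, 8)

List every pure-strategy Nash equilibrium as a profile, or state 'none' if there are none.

(A,P,X): not NE [P1→B gives 8>5; P3→Z gives 9>8]
(A,P,Y): not NE [P1→B gives 9>2; P3→Z gives 9>3]
(A,P,Z): NE
(A,P,W): not NE [P1→B gives 9>2; P2→Q gives 8>6; P3→Z gives 9>0]
(A,Q,X): not NE [P1→B gives 9>8]
(A,Q,Y): not NE [P2→P gives 5>3; P3→X gives 6>1]
(A,Q,Z): not NE [P1→B gives 11>3; P2→P gives 9>2; P3→X gives 6>3]
(A,Q,W): not NE [P1→B gives 3>2; P3→X gives 6>5]
(B,P,X): not NE [P2→Q gives 8>0; P3→Z gives 9>6]
(B,P,Y): not NE [P3→Z gives 9>4]
(B,P,Z): not NE [P1→A gives 4>1]
(B,P,W): not NE [P3→Z gives 9>5]
(B,Q,X): not NE [P3→Z gives 10>1]
(B,Q,Y): not NE [P1→A gives 8>6; P2→P gives 5>4; P3→Z gives 10>5]
(B,Q,Z): NE
(B,Q,W): not NE [P2→P gives 3>1; P3→Z gives 10>8]
(C,P,X): not NE [P1→B gives 8>7]
(C,P,Y): not NE [P1→B gives 9>6; P2→Q gives 6>4]
(C,P,Z): not NE [P1→A gives 4>2; P3→Y gives 5>0]
(C,P,W): not NE [P1→B gives 9>8; P3→Y gives 5>3]
(C,Q,X): not NE [P1→B gives 9>5; P2→P gives 9>6; P3→W gives 8>6]
(C,Q,Y): not NE [P1→A gives 8>3; P3→W gives 8>5]
(C,Q,Z): not NE [P1→B gives 11>9; P2→P gives 8>2; P3→W gives 8>5]
(C,Q,W): not NE [P1→B gives 3>1; P2→P gives 8>0]

NE set: (A,P,Z), (B,Q,Z)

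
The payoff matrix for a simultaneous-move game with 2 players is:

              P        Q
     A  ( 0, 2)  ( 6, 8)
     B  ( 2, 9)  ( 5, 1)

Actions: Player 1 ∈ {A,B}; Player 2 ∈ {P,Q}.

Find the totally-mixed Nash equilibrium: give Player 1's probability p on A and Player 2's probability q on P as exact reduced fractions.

p=4/7, q=1/3

P1 indiff ⇒ q·0+(1-q)·6 = q·2+(1-q)·5 ⇒ q(-2) = (1-q)(-1) ⇒ q = 1/3
P2 indiff ⇒ p·2+(1-p)·9 = p·8+(1-p)·1 ⇒ p(-6) = (1-p)(-8) ⇒ p = 4/7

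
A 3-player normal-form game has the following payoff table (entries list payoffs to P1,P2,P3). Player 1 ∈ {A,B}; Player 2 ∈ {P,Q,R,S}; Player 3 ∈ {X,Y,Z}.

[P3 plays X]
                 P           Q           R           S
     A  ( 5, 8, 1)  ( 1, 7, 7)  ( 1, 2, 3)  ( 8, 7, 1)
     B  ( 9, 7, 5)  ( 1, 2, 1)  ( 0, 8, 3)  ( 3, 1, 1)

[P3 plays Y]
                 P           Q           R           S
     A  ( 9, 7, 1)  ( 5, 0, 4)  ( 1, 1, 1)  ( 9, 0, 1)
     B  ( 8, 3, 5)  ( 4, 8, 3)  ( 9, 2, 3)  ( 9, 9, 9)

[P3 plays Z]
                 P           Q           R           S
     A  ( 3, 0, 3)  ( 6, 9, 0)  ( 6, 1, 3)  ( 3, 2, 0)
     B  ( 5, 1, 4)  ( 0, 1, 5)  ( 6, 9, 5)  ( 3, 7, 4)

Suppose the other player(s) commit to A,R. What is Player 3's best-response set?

P3 best: {X,Z}

u_3(X vs A,R) = 3
u_3(Y vs A,R) = 1
u_3(Z vs A,R) = 3
max payoff 3 at {X,Z}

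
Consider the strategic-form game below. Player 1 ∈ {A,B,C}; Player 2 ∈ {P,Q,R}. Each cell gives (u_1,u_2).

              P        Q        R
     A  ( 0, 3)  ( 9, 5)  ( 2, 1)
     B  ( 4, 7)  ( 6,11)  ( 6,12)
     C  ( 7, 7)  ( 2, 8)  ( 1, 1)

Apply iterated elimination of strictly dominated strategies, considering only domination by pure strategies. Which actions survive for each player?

IESDS → P1:{A,B} P2:{Q,R}

P2 drop P (Q beats it: A:5>3 B:11>7 C:8>7)
P1 drop C (A beats it: Q:9>2 R:2>1)
P1→{A,B} P2→{Q,R}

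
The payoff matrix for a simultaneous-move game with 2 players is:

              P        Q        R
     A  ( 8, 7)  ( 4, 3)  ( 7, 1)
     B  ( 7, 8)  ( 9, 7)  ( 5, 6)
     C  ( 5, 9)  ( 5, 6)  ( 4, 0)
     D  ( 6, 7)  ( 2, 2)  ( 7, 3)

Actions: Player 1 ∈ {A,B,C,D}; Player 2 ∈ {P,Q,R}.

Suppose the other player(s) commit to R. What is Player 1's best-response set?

u_1(A vs R) = 7
u_1(B vs R) = 5
u_1(C vs R) = 4
u_1(D vs R) = 7
max payoff 7 at {A,D}

argmax u_1 = {A,D}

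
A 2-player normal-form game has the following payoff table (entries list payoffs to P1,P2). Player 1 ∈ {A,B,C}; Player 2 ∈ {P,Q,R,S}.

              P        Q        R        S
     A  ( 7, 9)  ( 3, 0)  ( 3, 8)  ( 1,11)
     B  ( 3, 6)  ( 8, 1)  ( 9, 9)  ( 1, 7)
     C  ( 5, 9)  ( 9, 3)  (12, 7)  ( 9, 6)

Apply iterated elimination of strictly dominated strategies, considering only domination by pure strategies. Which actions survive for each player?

IESDS → P1:{A,C} P2:{P,S}

P1 drop B (C beats it: P:5>3 Q:9>8 R:12>9 S:9>1)
P2 drop Q (P beats it: A:9>0 C:9>3)
P2 drop R (P beats it: A:9>8 C:9>7)
P1→{A,C} P2→{P,S}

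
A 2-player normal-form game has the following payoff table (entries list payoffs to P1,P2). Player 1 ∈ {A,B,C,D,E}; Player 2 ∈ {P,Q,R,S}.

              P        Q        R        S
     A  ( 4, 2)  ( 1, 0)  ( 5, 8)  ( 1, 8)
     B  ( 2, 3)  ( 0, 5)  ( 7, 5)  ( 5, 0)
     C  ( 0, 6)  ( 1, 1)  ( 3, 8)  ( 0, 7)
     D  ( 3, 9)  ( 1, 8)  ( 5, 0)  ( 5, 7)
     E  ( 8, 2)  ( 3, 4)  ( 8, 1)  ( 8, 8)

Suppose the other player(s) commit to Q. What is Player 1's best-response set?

P1 best: {E}

u_1(A vs Q) = 1
u_1(B vs Q) = 0
u_1(C vs Q) = 1
u_1(D vs Q) = 1
u_1(E vs Q) = 3
max payoff 3 at {E}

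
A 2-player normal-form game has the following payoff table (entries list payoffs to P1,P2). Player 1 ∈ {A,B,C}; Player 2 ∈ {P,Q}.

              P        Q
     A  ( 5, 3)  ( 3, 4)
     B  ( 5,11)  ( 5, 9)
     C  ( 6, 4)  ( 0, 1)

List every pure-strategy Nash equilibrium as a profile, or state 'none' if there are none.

(A,P): not NE [P1→C gives 6>5; P2→Q gives 4>3]
(A,Q): not NE [P1→B gives 5>3]
(B,P): not NE [P1→C gives 6>5]
(B,Q): not NE [P2→P gives 11>9]
(C,P): NE
(C,Q): not NE [P1→B gives 5>0; P2→P gives 4>1]

NE set: (C,P)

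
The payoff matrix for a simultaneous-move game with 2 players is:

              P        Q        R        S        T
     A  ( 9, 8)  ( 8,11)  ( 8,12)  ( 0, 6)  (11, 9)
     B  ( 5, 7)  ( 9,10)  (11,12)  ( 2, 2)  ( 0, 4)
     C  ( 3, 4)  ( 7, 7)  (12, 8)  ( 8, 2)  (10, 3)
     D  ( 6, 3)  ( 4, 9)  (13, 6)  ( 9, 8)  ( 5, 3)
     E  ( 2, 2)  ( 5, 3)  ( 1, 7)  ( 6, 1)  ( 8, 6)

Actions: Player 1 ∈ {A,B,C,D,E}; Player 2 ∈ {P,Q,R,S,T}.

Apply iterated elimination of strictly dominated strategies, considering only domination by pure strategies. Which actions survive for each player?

P1 drop E (C beats it: P:3>2 Q:7>5 R:12>1 S:8>6 T:10>8)
P2 drop P (Q beats it: A:11>8 B:10>7 C:7>4 D:9>3)
P2 drop S (Q beats it: A:11>6 B:10>2 C:7>2 D:9>8)
P2 drop T (Q beats it: A:11>9 B:10>4 C:7>3 D:9>3)
P1 drop A (B beats it: Q:9>8 R:11>8)
P1→{B,C,D} P2→{Q,R}

IESDS → P1:{B,C,D} P2:{Q,R}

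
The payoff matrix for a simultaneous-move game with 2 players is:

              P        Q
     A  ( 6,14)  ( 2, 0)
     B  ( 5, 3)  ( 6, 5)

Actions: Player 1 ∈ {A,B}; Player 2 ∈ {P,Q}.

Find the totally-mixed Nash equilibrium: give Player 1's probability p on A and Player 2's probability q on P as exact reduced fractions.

P1 mixes 1/8 on A; P2 mixes 4/5 on P

P1 indiff ⇒ q·6+(1-q)·2 = q·5+(1-q)·6 ⇒ q(1) = (1-q)(4) ⇒ q = 4/5
P2 indiff ⇒ p·14+(1-p)·3 = p·0+(1-p)·5 ⇒ p(14) = (1-p)(2) ⇒ p = 1/8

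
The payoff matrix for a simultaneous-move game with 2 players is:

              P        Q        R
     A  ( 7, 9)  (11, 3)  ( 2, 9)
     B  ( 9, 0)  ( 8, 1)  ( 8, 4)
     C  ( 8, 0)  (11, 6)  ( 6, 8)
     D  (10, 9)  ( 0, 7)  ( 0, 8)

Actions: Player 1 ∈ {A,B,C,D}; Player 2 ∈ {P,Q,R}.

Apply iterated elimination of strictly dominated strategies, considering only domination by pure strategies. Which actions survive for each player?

P2 drop Q (R beats it: A:9>3 B:4>1 C:8>6 D:8>7)
P1 drop A (B beats it: P:9>7 R:8>2)
P1 drop C (B beats it: P:9>8 R:8>6)
P1→{B,D} P2→{P,R}

Remaining: P1:{B,D} P2:{P,R}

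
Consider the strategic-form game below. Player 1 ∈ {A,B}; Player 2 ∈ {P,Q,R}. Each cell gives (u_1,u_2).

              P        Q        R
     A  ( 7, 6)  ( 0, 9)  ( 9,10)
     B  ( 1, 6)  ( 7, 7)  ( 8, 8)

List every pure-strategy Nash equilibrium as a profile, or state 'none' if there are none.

(A,P): not NE [P2→R gives 10>6]
(A,Q): not NE [P1→B gives 7>0; P2→R gives 10>9]
(A,R): NE
(B,P): not NE [P1→A gives 7>1; P2→R gives 8>6]
(B,Q): not NE [P2→R gives 8>7]
(B,R): not NE [P1→A gives 9>8]

NE set: (A,R)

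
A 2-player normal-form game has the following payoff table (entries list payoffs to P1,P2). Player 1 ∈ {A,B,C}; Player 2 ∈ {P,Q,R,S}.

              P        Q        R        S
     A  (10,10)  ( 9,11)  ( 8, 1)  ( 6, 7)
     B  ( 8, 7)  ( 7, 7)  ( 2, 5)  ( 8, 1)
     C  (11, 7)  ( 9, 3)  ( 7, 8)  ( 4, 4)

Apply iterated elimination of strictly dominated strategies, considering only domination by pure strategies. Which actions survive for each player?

IESDS → P1:{A,C} P2:{P,Q,R}

P2 drop S (P beats it: A:10>7 B:7>1 C:7>4)
P1 drop B (A beats it: P:10>8 Q:9>7 R:8>2)
P1→{A,C} P2→{P,Q,R}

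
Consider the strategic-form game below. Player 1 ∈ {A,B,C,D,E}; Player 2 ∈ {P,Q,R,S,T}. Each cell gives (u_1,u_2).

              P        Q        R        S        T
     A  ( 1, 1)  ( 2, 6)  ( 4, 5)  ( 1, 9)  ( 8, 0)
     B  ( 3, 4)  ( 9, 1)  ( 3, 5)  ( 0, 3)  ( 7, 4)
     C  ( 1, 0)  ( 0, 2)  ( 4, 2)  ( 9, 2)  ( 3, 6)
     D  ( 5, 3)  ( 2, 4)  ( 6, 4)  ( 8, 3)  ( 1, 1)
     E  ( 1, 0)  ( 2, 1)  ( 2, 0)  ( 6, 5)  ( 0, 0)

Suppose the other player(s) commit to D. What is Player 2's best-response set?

P2 best: {Q,R}

u_2(P vs D) = 3
u_2(Q vs D) = 4
u_2(R vs D) = 4
u_2(S vs D) = 3
u_2(T vs D) = 1
max payoff 4 at {Q,R}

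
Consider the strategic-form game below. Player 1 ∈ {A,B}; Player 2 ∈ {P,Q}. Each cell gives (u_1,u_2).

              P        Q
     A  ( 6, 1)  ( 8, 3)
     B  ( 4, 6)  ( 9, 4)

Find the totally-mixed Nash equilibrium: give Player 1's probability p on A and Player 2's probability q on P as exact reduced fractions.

P1 mixes 1/2 on A; P2 mixes 1/3 on P

P1 indiff ⇒ q·6+(1-q)·8 = q·4+(1-q)·9 ⇒ q(2) = (1-q)(1) ⇒ q = 1/3
P2 indiff ⇒ p·1+(1-p)·6 = p·3+(1-p)·4 ⇒ p(-2) = (1-p)(-2) ⇒ p = 1/2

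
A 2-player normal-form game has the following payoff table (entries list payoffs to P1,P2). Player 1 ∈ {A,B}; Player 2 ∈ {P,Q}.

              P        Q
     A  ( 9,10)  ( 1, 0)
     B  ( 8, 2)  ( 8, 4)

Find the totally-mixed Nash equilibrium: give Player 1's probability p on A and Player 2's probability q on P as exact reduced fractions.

p=1/6, q=7/8

P1 indiff ⇒ q·9+(1-q)·1 = q·8+(1-q)·8 ⇒ q(1) = (1-q)(7) ⇒ q = 7/8
P2 indiff ⇒ p·10+(1-p)·2 = p·0+(1-p)·4 ⇒ p(10) = (1-p)(2) ⇒ p = 1/6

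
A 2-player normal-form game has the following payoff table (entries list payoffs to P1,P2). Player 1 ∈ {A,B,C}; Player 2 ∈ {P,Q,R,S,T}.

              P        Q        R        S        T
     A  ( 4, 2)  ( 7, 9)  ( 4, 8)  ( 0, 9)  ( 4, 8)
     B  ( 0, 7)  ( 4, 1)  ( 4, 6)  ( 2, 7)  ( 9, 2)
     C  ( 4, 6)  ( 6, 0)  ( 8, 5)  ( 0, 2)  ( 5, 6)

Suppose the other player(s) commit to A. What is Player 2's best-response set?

BR_2 = {Q,S}

u_2(P vs A) = 2
u_2(Q vs A) = 9
u_2(R vs A) = 8
u_2(S vs A) = 9
u_2(T vs A) = 8
max payoff 9 at {Q,S}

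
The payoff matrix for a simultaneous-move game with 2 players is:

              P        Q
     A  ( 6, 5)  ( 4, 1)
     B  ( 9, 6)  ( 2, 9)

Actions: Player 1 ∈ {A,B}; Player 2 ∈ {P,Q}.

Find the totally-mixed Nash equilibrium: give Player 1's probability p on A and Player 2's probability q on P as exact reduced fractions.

P1 indiff ⇒ q·6+(1-q)·4 = q·9+(1-q)·2 ⇒ q(-3) = (1-q)(-2) ⇒ q = 2/5
P2 indiff ⇒ p·5+(1-p)·6 = p·1+(1-p)·9 ⇒ p(4) = (1-p)(3) ⇒ p = 3/7

P1 mixes 3/7 on A; P2 mixes 2/5 on P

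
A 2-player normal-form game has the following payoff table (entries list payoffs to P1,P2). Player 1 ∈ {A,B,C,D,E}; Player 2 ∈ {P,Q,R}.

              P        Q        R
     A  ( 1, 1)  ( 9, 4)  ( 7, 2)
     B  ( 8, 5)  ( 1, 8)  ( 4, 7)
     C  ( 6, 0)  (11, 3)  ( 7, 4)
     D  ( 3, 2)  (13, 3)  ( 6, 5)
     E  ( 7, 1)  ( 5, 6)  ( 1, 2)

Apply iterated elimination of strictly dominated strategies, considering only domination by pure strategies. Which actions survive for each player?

P2 drop P (Q beats it: A:4>1 B:8>5 C:3>0 D:3>2 E:6>1)
P1 drop B (A beats it: Q:9>1 R:7>4)
P1 drop E (A beats it: Q:9>5 R:7>1)
P1→{A,C,D} P2→{Q,R}

IESDS → P1:{A,C,D} P2:{Q,R}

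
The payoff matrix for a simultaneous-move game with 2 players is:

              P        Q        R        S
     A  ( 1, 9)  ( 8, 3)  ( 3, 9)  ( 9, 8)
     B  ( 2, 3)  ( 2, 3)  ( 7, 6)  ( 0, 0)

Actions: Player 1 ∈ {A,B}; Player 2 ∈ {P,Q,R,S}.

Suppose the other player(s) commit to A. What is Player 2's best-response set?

P2 best: {P,R}

u_2(P vs A) = 9
u_2(Q vs A) = 3
u_2(R vs A) = 9
u_2(S vs A) = 8
max payoff 9 at {P,R}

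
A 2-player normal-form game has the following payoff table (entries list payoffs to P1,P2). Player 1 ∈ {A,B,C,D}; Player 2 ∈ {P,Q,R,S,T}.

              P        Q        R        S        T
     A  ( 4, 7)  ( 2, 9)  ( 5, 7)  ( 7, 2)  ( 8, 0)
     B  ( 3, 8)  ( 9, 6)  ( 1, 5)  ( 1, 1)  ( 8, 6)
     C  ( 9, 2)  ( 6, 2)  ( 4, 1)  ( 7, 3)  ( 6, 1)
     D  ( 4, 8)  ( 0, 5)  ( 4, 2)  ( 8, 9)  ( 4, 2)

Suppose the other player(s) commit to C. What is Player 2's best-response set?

P2 best: {S}

u_2(P vs C) = 2
u_2(Q vs C) = 2
u_2(R vs C) = 1
u_2(S vs C) = 3
u_2(T vs C) = 1
max payoff 3 at {S}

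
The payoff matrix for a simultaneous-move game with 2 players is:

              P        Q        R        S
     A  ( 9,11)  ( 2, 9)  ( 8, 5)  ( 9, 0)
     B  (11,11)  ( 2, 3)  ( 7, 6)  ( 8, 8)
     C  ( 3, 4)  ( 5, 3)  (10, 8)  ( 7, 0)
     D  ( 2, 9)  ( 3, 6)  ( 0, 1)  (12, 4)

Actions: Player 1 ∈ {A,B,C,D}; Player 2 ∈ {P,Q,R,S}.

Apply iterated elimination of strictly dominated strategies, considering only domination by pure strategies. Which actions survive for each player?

Remaining: P1:{A,B,C} P2:{P,R}

P2 drop Q (P beats it: A:11>9 B:11>3 C:4>3 D:9>6)
P2 drop S (P beats it: A:11>0 B:11>8 C:4>0 D:9>4)
P1 drop D (A beats it: P:9>2 R:8>0)
P1→{A,B,C} P2→{P,R}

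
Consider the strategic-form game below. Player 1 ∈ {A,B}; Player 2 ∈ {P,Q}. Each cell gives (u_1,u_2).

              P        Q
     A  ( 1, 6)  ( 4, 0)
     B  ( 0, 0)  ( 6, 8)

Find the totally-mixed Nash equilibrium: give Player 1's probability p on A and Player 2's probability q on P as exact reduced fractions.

P1 mixes 4/7 on A; P2 mixes 2/3 on P

P1 indiff ⇒ q·1+(1-q)·4 = q·0+(1-q)·6 ⇒ q(1) = (1-q)(2) ⇒ q = 2/3
P2 indiff ⇒ p·6+(1-p)·0 = p·0+(1-p)·8 ⇒ p(6) = (1-p)(8) ⇒ p = 4/7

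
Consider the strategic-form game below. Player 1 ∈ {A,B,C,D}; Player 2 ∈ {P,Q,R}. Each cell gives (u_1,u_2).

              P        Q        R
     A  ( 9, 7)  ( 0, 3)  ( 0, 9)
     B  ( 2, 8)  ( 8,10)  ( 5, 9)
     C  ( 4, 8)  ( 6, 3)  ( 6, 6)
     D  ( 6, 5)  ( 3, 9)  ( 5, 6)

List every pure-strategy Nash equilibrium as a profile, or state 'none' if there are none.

(A,P): not NE [P2→R gives 9>7]
(A,Q): not NE [P1→B gives 8>0; P2→R gives 9>3]
(A,R): not NE [P1→C gives 6>0]
(B,P): not NE [P1→A gives 9>2; P2→Q gives 10>8]
(B,Q): NE
(B,R): not NE [P1→C gives 6>5; P2→Q gives 10>9]
(C,P): not NE [P1→A gives 9>4]
(C,Q): not NE [P1→B gives 8>6; P2→P gives 8>3]
(C,R): not NE [P2→P gives 8>6]
(D,P): not NE [P1→A gives 9>6; P2→Q gives 9>5]
(D,Q): not NE [P1→B gives 8>3]
(D,R): not NE [P1→C gives 6>5; P2→Q gives 9>6]

NE set: (B,Q)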